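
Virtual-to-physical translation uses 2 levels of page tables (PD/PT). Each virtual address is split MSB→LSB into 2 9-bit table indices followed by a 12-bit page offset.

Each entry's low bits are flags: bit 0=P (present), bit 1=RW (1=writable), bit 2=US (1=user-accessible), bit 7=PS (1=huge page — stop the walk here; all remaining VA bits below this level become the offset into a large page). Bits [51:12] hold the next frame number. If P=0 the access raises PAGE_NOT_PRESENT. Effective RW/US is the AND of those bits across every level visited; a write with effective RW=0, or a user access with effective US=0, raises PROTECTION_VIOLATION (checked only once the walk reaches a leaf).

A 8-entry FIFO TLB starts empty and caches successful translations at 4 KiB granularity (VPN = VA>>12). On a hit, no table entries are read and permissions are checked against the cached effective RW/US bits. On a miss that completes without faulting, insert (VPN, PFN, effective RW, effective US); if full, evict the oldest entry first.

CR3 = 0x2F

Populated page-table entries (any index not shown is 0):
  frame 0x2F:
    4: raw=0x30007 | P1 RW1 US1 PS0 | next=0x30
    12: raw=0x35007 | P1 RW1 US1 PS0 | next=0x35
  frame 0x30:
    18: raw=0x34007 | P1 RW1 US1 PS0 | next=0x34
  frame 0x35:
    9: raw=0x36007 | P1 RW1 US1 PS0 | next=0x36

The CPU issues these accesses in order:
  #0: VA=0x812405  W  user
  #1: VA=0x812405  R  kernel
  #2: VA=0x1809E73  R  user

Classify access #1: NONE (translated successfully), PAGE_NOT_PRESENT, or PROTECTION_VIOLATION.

Trace:
#0 VA=0x812405 (w,user):
  L0 @0x2F[4] → 0x30007  P=1,RW=1,US=1,PS=0
  L1 @0x30[18] → 0x34007  P=1,RW=1,US=1,PS=0
  → PA=0x34405  (2 entries read)
#1 VA=0x812405 (r,kernel):
  TLB hit vpn=0x812 → PA=0x34405
#2 VA=0x1809E73 (r,user):
  L0 @0x2F[12] → 0x35007  P=1,RW=1,US=1,PS=0
  L1 @0x35[9] → 0x36007  P=1,RW=1,US=1,PS=0
  → PA=0x36E73  (2 entries read)

Access #1 fault: NONE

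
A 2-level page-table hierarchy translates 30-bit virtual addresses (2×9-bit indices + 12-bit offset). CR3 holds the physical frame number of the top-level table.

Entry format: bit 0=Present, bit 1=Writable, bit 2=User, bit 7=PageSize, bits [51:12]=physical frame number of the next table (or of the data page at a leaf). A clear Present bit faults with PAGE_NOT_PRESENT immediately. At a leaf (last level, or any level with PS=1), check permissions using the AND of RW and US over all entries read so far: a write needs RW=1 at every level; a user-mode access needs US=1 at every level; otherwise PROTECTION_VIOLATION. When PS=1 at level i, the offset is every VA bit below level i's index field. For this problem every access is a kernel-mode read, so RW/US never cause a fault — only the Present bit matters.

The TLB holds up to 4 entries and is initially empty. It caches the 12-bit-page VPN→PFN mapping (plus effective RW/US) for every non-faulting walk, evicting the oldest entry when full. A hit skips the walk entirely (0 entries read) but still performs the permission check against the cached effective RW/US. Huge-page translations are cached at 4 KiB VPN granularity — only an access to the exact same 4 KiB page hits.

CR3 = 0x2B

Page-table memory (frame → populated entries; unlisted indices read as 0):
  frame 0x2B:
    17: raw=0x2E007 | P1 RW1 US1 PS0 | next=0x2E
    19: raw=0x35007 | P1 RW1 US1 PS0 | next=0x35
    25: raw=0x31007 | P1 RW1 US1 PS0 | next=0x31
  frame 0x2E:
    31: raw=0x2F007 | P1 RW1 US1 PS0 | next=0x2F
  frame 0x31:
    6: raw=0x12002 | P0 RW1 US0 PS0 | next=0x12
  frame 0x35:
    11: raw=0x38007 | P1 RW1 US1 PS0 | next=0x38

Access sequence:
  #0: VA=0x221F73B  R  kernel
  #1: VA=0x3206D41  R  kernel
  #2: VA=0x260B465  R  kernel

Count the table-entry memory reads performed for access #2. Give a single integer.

Walk each access:
#0 VA=0x221F73B (r,kernel):
  L0 @0x2B[17] → 0x2E007  P=1,RW=1,US=1,PS=0
  L1 @0x2E[31] → 0x2F007  P=1,RW=1,US=1,PS=0
  → PA=0x2F73B  (2 entries read)
#1 VA=0x3206D41 (r,kernel):
  L0 @0x2B[25] → 0x31007  P=1,RW=1,US=1,PS=0
  L1 @0x31[6] → 0x12002  P=0,RW=1,US=0,PS=0
  ⇒ fault: PAGE_NOT_PRESENT  — 2 lookups
#2 VA=0x260B465 (r,kernel):
  L0 @0x2B[19] → 0x35007  P=1,RW=1,US=1,PS=0
  L1 @0x35[11] → 0x38007  P=1,RW=1,US=1,PS=0
  → PA=0x38465  (2 entries read)

Entries read for #2: 2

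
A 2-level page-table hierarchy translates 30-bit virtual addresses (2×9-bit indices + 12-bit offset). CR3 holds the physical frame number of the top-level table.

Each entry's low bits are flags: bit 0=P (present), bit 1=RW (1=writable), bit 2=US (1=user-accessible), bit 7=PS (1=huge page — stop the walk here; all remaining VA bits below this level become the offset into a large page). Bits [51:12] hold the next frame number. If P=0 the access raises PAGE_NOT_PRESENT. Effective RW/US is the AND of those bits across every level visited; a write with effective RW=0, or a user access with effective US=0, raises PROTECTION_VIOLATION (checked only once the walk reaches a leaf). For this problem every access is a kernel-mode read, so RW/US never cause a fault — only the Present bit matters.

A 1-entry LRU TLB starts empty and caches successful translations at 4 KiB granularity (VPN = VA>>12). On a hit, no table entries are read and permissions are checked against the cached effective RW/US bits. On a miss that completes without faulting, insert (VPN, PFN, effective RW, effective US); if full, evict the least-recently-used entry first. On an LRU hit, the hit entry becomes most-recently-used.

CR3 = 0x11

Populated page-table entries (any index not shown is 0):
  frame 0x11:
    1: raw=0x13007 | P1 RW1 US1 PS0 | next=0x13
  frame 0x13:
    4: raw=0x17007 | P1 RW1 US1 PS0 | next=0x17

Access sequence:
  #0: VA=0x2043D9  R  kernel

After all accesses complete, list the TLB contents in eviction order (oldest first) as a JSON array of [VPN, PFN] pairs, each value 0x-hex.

Walk each access:
#0 VA=0x2043D9 (r,kernel):
  L0 @0x11[1] → 0x13007  P=1,RW=1,US=1,PS=0
  L1 @0x13[4] → 0x17007  P=1,RW=1,US=1,PS=0
  → PA=0x173D9  (2 entries read)

TLB: [["0x204", "0x17"]]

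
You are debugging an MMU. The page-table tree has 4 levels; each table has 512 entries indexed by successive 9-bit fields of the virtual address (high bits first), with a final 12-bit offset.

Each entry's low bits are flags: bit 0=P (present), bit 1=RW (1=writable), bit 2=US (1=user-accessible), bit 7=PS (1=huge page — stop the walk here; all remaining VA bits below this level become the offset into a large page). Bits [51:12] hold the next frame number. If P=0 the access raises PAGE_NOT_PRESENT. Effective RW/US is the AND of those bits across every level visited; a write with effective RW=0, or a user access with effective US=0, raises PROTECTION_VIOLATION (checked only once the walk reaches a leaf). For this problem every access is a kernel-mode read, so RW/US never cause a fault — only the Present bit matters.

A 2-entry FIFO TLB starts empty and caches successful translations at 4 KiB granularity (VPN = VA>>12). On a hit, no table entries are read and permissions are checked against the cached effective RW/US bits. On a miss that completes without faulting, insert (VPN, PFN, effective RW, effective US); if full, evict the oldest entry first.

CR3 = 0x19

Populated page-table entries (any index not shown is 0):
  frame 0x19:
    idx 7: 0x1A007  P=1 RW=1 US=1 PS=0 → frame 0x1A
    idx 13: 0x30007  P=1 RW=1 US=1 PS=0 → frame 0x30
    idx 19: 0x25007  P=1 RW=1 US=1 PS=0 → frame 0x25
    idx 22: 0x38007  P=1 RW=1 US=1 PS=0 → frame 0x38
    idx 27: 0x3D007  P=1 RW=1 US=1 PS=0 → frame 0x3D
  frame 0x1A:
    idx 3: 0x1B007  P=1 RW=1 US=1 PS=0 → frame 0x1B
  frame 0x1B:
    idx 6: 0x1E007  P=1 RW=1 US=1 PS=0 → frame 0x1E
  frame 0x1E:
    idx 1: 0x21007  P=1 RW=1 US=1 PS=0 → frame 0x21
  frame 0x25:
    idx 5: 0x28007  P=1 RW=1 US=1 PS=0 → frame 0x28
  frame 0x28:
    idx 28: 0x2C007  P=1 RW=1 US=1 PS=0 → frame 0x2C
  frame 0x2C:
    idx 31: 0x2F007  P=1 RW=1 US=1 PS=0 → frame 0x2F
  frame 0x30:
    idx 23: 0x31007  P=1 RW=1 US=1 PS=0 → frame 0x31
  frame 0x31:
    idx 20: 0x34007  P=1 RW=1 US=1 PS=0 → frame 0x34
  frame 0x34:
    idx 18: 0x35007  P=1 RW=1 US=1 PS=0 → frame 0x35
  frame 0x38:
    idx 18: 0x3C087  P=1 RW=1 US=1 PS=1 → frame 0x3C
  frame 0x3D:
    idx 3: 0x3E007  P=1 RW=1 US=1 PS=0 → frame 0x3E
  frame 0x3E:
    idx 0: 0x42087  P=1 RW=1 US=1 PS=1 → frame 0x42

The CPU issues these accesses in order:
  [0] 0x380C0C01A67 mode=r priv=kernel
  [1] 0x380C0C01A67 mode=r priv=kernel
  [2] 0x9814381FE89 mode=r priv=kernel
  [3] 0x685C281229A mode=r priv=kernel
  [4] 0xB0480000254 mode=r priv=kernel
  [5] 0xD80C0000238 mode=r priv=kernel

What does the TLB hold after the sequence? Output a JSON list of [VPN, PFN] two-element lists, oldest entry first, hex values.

Walk each access:
#0 VA=0x380C0C01A67 (r,kernel):
  L0 @0x19[7] → 0x1A007  P=1,RW=1,US=1,PS=0
  L1 @0x1A[3] → 0x1B007  P=1,RW=1,US=1,PS=0
  L2 @0x1B[6] → 0x1E007  P=1,RW=1,US=1,PS=0
  L3 @0x1E[1] → 0x21007  P=1,RW=1,US=1,PS=0
  ⇒ phys 0x21A67  [4 reads]
#1 VA=0x380C0C01A67 (r,kernel):
  TLB hit vpn=0x380C0C01 → PA=0x21A67
#2 VA=0x9814381FE89 (r,kernel):
  L0 @0x19[19] → 0x25007  P=1,RW=1,US=1,PS=0
  L1 @0x25[5] → 0x28007  P=1,RW=1,US=1,PS=0
  L2 @0x28[28] → 0x2C007  P=1,RW=1,US=1,PS=0
  L3 @0x2C[31] → 0x2F007  P=1,RW=1,US=1,PS=0
  ⇒ phys 0x2FE89  [4 reads]
#3 VA=0x685C281229A (r,kernel):
  L0 @0x19[13] → 0x30007  P=1,RW=1,US=1,PS=0
  L1 @0x30[23] → 0x31007  P=1,RW=1,US=1,PS=0
  L2 @0x31[20] → 0x34007  P=1,RW=1,US=1,PS=0
  L3 @0x34[18] → 0x35007  P=1,RW=1,US=1,PS=0
  ⇒ phys 0x3529A  [4 reads]
#4 VA=0xB0480000254 (r,kernel):
  L0 @0x19[22] → 0x38007  P=1,RW=1,US=1,PS=0
  L1 @0x38[18] → 0x3C087  P=1,RW=1,US=1,PS=1
  ⇒ phys 0x3C254 (huge @L1)  [2 reads]
#5 VA=0xD80C0000238 (r,kernel):
  L0 @0x19[27] → 0x3D007  P=1,RW=1,US=1,PS=0
  L1 @0x3D[3] → 0x3E007  P=1,RW=1,US=1,PS=0
  L2 @0x3E[0] → 0x42087  P=1,RW=1,US=1,PS=1
  ⇒ phys 0x42238 (huge @L2)  [3 reads]

TLB: [["0xB0480000", "0x3C"], ["0xD80C0000", "0x42"]]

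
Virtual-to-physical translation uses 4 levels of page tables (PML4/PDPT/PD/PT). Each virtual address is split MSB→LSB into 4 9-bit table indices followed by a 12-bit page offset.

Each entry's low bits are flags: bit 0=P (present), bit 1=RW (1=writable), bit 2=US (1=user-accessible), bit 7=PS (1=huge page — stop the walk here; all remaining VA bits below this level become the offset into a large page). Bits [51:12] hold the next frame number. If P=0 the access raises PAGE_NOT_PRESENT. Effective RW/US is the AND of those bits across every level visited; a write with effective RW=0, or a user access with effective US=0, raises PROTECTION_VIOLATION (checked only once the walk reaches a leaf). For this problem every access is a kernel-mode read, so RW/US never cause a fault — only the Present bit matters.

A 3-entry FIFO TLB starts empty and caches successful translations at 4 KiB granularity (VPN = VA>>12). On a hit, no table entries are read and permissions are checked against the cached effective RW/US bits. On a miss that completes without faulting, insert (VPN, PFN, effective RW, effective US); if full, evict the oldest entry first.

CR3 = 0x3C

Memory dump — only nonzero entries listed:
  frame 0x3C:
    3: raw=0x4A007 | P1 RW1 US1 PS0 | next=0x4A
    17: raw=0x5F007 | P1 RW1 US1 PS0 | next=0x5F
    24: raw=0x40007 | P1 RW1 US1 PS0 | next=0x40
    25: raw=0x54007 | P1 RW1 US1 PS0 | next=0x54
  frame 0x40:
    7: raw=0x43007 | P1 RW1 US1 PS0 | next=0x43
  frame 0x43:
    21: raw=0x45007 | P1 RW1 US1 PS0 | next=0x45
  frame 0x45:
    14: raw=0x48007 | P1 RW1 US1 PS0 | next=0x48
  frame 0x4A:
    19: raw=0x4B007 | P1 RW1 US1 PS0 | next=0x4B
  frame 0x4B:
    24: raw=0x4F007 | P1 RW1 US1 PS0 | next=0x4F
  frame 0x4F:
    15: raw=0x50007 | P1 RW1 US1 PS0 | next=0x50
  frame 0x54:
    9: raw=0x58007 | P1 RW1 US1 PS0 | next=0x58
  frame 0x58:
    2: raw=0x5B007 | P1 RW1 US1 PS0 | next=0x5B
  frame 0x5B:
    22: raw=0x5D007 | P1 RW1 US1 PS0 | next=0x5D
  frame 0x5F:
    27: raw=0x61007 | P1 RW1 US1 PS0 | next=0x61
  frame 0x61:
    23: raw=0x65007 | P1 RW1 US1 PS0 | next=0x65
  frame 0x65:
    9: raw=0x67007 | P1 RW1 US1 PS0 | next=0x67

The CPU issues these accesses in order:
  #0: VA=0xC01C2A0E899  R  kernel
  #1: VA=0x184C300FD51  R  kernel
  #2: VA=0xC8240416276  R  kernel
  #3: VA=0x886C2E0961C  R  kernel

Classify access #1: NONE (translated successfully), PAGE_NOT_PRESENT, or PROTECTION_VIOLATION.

Trace:
#0 VA=0xC01C2A0E899 (r,kernel):
  L0: frame=0x3C idx=24 entry=0x40007 [P=1 RW=1 US=1 PS=0]
  L1: frame=0x40 idx=7 entry=0x43007 [P=1 RW=1 US=1 PS=0]
  L2: frame=0x43 idx=21 entry=0x45007 [P=1 RW=1 US=1 PS=0]
  L3: frame=0x45 idx=14 entry=0x48007 [P=1 RW=1 US=1 PS=0]
  ⇒ phys 0x48899  [4 reads]
#1 VA=0x184C300FD51 (r,kernel):
  L0: frame=0x3C idx=3 entry=0x4A007 [P=1 RW=1 US=1 PS=0]
  L1: frame=0x4A idx=19 entry=0x4B007 [P=1 RW=1 US=1 PS=0]
  L2: frame=0x4B idx=24 entry=0x4F007 [P=1 RW=1 US=1 PS=0]
  L3: frame=0x4F idx=15 entry=0x50007 [P=1 RW=1 US=1 PS=0]
  ⇒ phys 0x50D51  [4 reads]
#2 VA=0xC8240416276 (r,kernel):
  L0: frame=0x3C idx=25 entry=0x54007 [P=1 RW=1 US=1 PS=0]
  L1: frame=0x54 idx=9 entry=0x58007 [P=1 RW=1 US=1 PS=0]
  L2: frame=0x58 idx=2 entry=0x5B007 [P=1 RW=1 US=1 PS=0]
  L3: frame=0x5B idx=22 entry=0x5D007 [P=1 RW=1 US=1 PS=0]
  ⇒ phys 0x5D276  [4 reads]
#3 VA=0x886C2E0961C (r,kernel):
  L0: frame=0x3C idx=17 entry=0x5F007 [P=1 RW=1 US=1 PS=0]
  L1: frame=0x5F idx=27 entry=0x61007 [P=1 RW=1 US=1 PS=0]
  L2: frame=0x61 idx=23 entry=0x65007 [P=1 RW=1 US=1 PS=0]
  L3: frame=0x65 idx=9 entry=0x67007 [P=1 RW=1 US=1 PS=0]
  ⇒ phys 0x6761C  [4 reads]

Access #1 fault: NONE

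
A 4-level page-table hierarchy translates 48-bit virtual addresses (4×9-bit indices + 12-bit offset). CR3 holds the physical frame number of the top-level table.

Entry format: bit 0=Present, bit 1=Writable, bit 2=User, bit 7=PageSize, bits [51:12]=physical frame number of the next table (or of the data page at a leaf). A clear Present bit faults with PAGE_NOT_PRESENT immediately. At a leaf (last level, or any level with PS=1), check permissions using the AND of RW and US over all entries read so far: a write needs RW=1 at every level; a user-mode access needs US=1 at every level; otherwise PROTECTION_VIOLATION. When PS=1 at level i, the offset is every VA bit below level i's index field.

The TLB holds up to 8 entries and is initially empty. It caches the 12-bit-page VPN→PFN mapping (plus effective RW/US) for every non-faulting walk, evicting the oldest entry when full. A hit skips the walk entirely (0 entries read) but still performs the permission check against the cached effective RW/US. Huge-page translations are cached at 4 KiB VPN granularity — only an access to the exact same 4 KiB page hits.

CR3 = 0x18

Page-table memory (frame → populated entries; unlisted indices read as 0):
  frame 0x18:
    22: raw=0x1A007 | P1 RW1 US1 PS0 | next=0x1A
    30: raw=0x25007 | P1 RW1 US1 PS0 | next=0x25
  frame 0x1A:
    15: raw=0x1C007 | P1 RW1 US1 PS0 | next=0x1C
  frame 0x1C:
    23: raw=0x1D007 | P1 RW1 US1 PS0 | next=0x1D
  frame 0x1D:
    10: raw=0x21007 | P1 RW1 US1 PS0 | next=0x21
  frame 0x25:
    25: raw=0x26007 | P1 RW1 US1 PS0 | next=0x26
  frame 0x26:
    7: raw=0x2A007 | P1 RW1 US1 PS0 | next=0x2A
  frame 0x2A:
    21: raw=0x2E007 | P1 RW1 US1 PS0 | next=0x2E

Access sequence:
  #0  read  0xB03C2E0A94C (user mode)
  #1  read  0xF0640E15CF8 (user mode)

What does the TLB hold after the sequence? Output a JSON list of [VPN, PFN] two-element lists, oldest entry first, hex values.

Walk each access:
#0 VA=0xB03C2E0A94C (r,user):
  L0: frame=0x18 idx=22 entry=0x1A007 [P=1 RW=1 US=1 PS=0]
  L1: frame=0x1A idx=15 entry=0x1C007 [P=1 RW=1 US=1 PS=0]
  L2: frame=0x1C idx=23 entry=0x1D007 [P=1 RW=1 US=1 PS=0]
  L3: frame=0x1D idx=10 entry=0x21007 [P=1 RW=1 US=1 PS=0]
  ⇒ phys 0x2194C  [4 reads]
#1 VA=0xF0640E15CF8 (r,user):
  L0: frame=0x18 idx=30 entry=0x25007 [P=1 RW=1 US=1 PS=0]
  L1: frame=0x25 idx=25 entry=0x26007 [P=1 RW=1 US=1 PS=0]
  L2: frame=0x26 idx=7 entry=0x2A007 [P=1 RW=1 US=1 PS=0]
  L3: frame=0x2A idx=21 entry=0x2E007 [P=1 RW=1 US=1 PS=0]
  ⇒ phys 0x2ECF8  [4 reads]

TLB: [["0xB03C2E0A", "0x21"], ["0xF0640E15", "0x2E"]]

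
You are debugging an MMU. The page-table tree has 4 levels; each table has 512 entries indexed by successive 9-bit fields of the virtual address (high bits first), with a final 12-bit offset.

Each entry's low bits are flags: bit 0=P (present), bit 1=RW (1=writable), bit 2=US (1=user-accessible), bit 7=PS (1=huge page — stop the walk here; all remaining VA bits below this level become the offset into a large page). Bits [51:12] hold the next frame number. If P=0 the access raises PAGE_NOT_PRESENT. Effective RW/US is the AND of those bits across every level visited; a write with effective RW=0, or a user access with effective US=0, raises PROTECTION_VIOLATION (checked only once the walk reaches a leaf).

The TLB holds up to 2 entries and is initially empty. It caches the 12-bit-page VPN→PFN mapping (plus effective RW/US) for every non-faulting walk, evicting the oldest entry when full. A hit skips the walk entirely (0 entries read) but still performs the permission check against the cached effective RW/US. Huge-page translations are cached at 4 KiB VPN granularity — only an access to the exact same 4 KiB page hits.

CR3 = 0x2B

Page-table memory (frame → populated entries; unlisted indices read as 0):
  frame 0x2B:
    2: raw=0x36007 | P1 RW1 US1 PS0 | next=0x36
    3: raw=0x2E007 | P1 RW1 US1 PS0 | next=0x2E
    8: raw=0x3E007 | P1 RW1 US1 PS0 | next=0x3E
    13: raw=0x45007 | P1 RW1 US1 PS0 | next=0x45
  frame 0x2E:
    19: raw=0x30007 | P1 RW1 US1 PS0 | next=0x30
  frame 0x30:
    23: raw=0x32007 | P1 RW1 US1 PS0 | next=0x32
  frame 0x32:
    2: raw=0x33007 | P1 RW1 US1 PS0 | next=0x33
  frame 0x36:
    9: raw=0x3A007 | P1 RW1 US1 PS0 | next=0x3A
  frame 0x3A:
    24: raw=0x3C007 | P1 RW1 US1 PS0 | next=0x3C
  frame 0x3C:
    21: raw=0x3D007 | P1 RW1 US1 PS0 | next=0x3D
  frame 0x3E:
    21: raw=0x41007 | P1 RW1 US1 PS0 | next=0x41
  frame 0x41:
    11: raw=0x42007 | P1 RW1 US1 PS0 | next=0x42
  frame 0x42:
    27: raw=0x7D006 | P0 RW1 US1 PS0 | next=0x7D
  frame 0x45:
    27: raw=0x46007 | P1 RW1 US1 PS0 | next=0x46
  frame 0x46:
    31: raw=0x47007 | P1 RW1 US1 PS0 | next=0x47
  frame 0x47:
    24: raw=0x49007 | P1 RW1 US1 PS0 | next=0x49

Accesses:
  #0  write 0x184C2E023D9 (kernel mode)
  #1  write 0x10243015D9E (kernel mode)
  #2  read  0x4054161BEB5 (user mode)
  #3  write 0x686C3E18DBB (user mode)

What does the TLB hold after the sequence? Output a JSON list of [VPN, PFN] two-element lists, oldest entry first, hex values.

Walk each access:
#0 VA=0x184C2E023D9 (w,kernel):
  L0 @0x2B[3] → 0x2E007  P=1,RW=1,US=1,PS=0
  L1 @0x2E[19] → 0x30007  P=1,RW=1,US=1,PS=0
  L2 @0x30[23] → 0x32007  P=1,RW=1,US=1,PS=0
  L3 @0x32[2] → 0x33007  P=1,RW=1,US=1,PS=0
  → PA=0x333D9  (4 entries read)
#1 VA=0x10243015D9E (w,kernel):
  L0 @0x2B[2] → 0x36007  P=1,RW=1,US=1,PS=0
  L1 @0x36[9] → 0x3A007  P=1,RW=1,US=1,PS=0
  L2 @0x3A[24] → 0x3C007  P=1,RW=1,US=1,PS=0
  L3 @0x3C[21] → 0x3D007  P=1,RW=1,US=1,PS=0
  → PA=0x3DD9E  (4 entries read)
#2 VA=0x4054161BEB5 (r,user):
  L0 @0x2B[8] → 0x3E007  P=1,RW=1,US=1,PS=0
  L1 @0x3E[21] → 0x41007  P=1,RW=1,US=1,PS=0
  L2 @0x41[11] → 0x42007  P=1,RW=1,US=1,PS=0
  L3 @0x42[27] → 0x7D006  P=0,RW=1,US=1,PS=0
  ⇒ fault: PAGE_NOT_PRESENT  — 4 lookups
#3 VA=0x686C3E18DBB (w,user):
  L0 @0x2B[13] → 0x45007  P=1,RW=1,US=1,PS=0
  L1 @0x45[27] → 0x46007  P=1,RW=1,US=1,PS=0
  L2 @0x46[31] → 0x47007  P=1,RW=1,US=1,PS=0
  L3 @0x47[24] → 0x49007  P=1,RW=1,US=1,PS=0
  → PA=0x49DBB  (4 entries read)

TLB: [["0x10243015", "0x3D"], ["0x686C3E18", "0x49"]]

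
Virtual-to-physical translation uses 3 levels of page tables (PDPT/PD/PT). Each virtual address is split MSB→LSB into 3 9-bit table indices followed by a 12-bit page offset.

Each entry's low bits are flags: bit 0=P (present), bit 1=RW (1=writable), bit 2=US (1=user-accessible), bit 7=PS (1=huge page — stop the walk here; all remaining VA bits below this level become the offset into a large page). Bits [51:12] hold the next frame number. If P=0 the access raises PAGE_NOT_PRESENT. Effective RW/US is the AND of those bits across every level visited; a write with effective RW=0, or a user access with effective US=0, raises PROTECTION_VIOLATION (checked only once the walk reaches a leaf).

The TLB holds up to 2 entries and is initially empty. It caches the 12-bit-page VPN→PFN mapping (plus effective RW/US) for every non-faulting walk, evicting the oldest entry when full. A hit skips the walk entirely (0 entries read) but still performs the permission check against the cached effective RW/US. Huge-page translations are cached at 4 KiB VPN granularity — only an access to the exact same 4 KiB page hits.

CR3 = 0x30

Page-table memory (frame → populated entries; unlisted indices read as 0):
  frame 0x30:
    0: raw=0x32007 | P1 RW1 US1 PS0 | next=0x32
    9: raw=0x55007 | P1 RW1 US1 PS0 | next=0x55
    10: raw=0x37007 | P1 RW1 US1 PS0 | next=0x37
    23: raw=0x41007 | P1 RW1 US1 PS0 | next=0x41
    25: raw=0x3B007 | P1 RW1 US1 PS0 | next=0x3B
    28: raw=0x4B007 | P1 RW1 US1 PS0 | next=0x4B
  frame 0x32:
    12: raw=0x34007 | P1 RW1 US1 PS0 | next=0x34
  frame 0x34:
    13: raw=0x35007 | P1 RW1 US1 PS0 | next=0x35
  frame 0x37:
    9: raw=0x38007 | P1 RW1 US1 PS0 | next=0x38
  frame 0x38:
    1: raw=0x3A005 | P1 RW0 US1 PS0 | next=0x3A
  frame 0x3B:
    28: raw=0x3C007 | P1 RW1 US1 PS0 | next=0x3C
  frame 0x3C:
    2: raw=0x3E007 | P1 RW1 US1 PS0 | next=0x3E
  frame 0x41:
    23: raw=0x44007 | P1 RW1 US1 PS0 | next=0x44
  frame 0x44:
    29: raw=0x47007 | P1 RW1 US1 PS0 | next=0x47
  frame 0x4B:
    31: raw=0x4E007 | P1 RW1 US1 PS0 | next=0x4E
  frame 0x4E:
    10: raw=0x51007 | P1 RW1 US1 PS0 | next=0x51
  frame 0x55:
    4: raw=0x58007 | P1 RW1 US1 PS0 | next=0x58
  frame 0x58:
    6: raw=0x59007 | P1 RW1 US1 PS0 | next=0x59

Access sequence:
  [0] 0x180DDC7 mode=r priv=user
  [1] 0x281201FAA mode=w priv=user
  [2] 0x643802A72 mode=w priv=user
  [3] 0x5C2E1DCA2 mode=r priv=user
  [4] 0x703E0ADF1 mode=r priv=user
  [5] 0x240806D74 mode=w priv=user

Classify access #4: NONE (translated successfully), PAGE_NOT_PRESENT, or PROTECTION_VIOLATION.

Walk each access:
#0 VA=0x180DDC7 (r,user):
  L0 @0x30[0] → 0x32007  P=1,RW=1,US=1,PS=0
  L1 @0x32[12] → 0x34007  P=1,RW=1,US=1,PS=0
  L2 @0x34[13] → 0x35007  P=1,RW=1,US=1,PS=0
  → PA=0x35DC7  (3 entries read)
#1 VA=0x281201FAA (w,user):
  L0 @0x30[10] → 0x37007  P=1,RW=1,US=1,PS=0
  L1 @0x37[9] → 0x38007  P=1,RW=1,US=1,PS=0
  L2 @0x38[1] → 0x3A005  P=1,RW=0,US=1,PS=0
  ✗ PROTECTION_VIOLATION  [3 reads]
#2 VA=0x643802A72 (w,user):
  L0 @0x30[25] → 0x3B007  P=1,RW=1,US=1,PS=0
  L1 @0x3B[28] → 0x3C007  P=1,RW=1,US=1,PS=0
  L2 @0x3C[2] → 0x3E007  P=1,RW=1,US=1,PS=0
  → PA=0x3EA72  (3 entries read)
#3 VA=0x5C2E1DCA2 (r,user):
  L0 @0x30[23] → 0x41007  P=1,RW=1,US=1,PS=0
  L1 @0x41[23] → 0x44007  P=1,RW=1,US=1,PS=0
  L2 @0x44[29] → 0x47007  P=1,RW=1,US=1,PS=0
  → PA=0x47CA2  (3 entries read)
#4 VA=0x703E0ADF1 (r,user):
  L0 @0x30[28] → 0x4B007  P=1,RW=1,US=1,PS=0
  L1 @0x4B[31] → 0x4E007  P=1,RW=1,US=1,PS=0
  L2 @0x4E[10] → 0x51007  P=1,RW=1,US=1,PS=0
  → PA=0x51DF1  (3 entries read)
#5 VA=0x240806D74 (w,user):
  L0 @0x30[9] → 0x55007  P=1,RW=1,US=1,PS=0
  L1 @0x55[4] → 0x58007  P=1,RW=1,US=1,PS=0
  L2 @0x58[6] → 0x59007  P=1,RW=1,US=1,PS=0
  → PA=0x59D74  (3 entries read)

Access #4 fault: NONE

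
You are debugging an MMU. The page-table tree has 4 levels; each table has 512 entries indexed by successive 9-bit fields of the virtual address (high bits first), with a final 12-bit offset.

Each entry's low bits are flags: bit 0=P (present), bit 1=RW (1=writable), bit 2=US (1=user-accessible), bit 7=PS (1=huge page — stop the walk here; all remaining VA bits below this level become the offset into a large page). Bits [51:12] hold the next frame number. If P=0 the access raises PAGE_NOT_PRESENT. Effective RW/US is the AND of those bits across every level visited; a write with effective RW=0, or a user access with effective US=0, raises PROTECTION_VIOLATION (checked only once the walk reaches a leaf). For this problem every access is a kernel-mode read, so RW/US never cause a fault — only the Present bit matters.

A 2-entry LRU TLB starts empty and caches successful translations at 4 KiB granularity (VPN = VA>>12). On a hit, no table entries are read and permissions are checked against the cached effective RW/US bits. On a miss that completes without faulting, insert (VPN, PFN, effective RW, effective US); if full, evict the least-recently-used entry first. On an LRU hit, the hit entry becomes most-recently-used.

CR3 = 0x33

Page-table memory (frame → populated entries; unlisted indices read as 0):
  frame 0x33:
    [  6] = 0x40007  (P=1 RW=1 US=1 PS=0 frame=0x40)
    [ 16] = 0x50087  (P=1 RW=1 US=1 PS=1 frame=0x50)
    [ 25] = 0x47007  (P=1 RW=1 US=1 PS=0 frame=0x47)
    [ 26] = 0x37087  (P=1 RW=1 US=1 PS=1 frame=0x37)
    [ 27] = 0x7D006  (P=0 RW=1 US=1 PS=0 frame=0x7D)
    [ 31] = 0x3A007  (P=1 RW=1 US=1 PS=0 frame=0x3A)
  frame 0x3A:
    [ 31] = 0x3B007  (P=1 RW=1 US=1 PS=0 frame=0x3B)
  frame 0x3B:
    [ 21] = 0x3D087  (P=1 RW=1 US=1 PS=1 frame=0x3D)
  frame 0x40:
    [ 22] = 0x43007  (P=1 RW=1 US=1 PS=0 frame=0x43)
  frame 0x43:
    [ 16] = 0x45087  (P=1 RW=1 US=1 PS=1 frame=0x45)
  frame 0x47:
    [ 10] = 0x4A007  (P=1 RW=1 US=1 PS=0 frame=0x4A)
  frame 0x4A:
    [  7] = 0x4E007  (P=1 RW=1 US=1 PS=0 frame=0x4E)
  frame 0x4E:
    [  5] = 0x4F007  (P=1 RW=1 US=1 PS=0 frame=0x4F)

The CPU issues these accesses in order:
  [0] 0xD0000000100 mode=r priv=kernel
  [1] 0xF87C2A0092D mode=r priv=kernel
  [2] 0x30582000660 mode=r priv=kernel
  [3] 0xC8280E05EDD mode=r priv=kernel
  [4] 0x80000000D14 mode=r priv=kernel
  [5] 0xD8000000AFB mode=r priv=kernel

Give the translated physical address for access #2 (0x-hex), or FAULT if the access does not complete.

Trace:
#0 VA=0xD0000000100 (r,kernel):
  L0 @0x33[26] → 0x37087  P=1,RW=1,US=1,PS=1
  ✓ 0x37100 (huge @L0)  — 1 lookups
#1 VA=0xF87C2A0092D (r,kernel):
  L0 @0x33[31] → 0x3A007  P=1,RW=1,US=1,PS=0
  L1 @0x3A[31] → 0x3B007  P=1,RW=1,US=1,PS=0
  L2 @0x3B[21] → 0x3D087  P=1,RW=1,US=1,PS=1
  ✓ 0x3D92D (huge @L2)  — 3 lookups
#2 VA=0x30582000660 (r,kernel):
  L0 @0x33[6] → 0x40007  P=1,RW=1,US=1,PS=0
  L1 @0x40[22] → 0x43007  P=1,RW=1,US=1,PS=0
  L2 @0x43[16] → 0x45087  P=1,RW=1,US=1,PS=1
  ✓ 0x45660 (huge @L2)  — 3 lookups
#3 VA=0xC8280E05EDD (r,kernel):
  L0 @0x33[25] → 0x47007  P=1,RW=1,US=1,PS=0
  L1 @0x47[10] → 0x4A007  P=1,RW=1,US=1,PS=0
  L2 @0x4A[7] → 0x4E007  P=1,RW=1,US=1,PS=0
  L3 @0x4E[5] → 0x4F007  P=1,RW=1,US=1,PS=0
  ✓ 0x4FEDD  — 4 lookups
#4 VA=0x80000000D14 (r,kernel):
  L0 @0x33[16] → 0x50087  P=1,RW=1,US=1,PS=1
  ✓ 0x50D14 (huge @L0)  — 1 lookups
#5 VA=0xD8000000AFB (r,kernel):
  L0 @0x33[27] → 0x7D006  P=0,RW=1,US=1,PS=0
  → PAGE_NOT_PRESENT  (1 entries read)

Access #2 PA: 0x45660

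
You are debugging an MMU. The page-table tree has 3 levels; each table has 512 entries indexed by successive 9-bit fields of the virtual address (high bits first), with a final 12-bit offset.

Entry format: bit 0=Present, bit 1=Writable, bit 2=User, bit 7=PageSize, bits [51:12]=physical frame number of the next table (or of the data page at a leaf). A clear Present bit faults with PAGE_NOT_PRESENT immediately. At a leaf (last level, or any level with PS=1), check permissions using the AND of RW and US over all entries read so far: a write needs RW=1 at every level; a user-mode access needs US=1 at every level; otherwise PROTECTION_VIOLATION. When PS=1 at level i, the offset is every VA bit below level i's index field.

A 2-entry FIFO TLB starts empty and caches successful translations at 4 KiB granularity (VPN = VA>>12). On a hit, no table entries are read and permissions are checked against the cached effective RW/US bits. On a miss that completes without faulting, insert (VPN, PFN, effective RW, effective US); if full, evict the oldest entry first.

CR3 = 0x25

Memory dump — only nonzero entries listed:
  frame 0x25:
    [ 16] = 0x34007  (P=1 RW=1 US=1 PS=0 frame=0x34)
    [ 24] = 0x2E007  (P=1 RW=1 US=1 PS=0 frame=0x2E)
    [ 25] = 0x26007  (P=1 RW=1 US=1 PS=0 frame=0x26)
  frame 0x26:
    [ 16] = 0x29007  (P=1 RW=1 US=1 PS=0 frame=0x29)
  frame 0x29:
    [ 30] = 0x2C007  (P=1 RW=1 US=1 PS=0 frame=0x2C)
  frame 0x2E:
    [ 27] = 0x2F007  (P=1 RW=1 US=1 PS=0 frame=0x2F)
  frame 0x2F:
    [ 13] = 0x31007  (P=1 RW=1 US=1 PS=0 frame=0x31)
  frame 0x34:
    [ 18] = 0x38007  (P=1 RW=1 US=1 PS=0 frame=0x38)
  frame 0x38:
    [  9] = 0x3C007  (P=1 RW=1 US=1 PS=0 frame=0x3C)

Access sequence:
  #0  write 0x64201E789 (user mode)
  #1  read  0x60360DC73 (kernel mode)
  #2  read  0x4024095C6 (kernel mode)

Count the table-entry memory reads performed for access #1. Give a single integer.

Trace:
#0 VA=0x64201E789 (w,user):
  L0: frame=0x25 idx=25 entry=0x26007 [P=1 RW=1 US=1 PS=0]
  L1: frame=0x26 idx=16 entry=0x29007 [P=1 RW=1 US=1 PS=0]
  L2: frame=0x29 idx=30 entry=0x2C007 [P=1 RW=1 US=1 PS=0]
  ⇒ phys 0x2C789  [3 reads]
#1 VA=0x60360DC73 (r,kernel):
  L0: frame=0x25 idx=24 entry=0x2E007 [P=1 RW=1 US=1 PS=0]
  L1: frame=0x2E idx=27 entry=0x2F007 [P=1 RW=1 US=1 PS=0]
  L2: frame=0x2F idx=13 entry=0x31007 [P=1 RW=1 US=1 PS=0]
  ⇒ phys 0x31C73  [3 reads]
#2 VA=0x4024095C6 (r,kernel):
  L0: frame=0x25 idx=16 entry=0x34007 [P=1 RW=1 US=1 PS=0]
  L1: frame=0x34 idx=18 entry=0x38007 [P=1 RW=1 US=1 PS=0]
  L2: frame=0x38 idx=9 entry=0x3C007 [P=1 RW=1 US=1 PS=0]
  ⇒ phys 0x3C5C6  [3 reads]

Entries read for #1: 3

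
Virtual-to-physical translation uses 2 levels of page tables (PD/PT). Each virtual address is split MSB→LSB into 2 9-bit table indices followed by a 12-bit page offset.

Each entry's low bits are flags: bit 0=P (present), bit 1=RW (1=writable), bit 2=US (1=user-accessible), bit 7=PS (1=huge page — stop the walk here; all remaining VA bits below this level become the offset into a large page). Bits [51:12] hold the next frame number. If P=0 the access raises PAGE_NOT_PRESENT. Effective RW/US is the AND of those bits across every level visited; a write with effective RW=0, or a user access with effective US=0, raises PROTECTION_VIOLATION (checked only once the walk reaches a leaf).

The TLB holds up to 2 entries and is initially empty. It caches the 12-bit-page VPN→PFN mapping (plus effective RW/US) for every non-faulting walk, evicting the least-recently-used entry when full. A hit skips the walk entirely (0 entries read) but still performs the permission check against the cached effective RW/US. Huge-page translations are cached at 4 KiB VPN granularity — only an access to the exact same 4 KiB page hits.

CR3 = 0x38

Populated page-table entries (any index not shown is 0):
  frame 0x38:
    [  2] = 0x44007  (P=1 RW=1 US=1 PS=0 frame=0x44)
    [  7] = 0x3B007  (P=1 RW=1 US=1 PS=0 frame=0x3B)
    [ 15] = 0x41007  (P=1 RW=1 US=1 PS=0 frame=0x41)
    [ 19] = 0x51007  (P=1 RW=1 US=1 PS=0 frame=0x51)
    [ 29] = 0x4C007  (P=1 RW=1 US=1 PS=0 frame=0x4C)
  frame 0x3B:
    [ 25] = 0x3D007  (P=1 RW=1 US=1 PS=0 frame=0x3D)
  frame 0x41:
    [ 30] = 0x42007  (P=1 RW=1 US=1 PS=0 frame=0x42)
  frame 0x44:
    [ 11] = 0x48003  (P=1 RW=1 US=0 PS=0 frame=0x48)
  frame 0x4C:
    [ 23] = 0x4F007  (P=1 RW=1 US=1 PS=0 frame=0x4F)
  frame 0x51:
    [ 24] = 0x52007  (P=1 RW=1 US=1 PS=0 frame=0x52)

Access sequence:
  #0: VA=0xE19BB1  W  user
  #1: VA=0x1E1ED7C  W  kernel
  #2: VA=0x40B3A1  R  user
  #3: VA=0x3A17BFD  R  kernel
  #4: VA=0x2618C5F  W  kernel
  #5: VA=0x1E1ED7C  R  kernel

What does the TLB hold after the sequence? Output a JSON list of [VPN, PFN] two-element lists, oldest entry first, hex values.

Walk each access:
#0 VA=0xE19BB1 (w,user):
  [0] read 0x38 idx=7: raw=0x3B007 flags P=1 W=1 U=1 S=0
  [1] read 0x3B idx=25: raw=0x3D007 flags P=1 W=1 U=1 S=0
  ✓ 0x3DBB1  — 2 lookups
#1 VA=0x1E1ED7C (w,kernel):
  [0] read 0x38 idx=15: raw=0x41007 flags P=1 W=1 U=1 S=0
  [1] read 0x41 idx=30: raw=0x42007 flags P=1 W=1 U=1 S=0
  ✓ 0x42D7C  — 2 lookups
#2 VA=0x40B3A1 (r,user):
  [0] read 0x38 idx=2: raw=0x44007 flags P=1 W=1 U=1 S=0
  [1] read 0x44 idx=11: raw=0x48003 flags P=1 W=1 U=0 S=0
  → PROTECTION_VIOLATION  (2 entries read)
#3 VA=0x3A17BFD (r,kernel):
  [0] read 0x38 idx=29: raw=0x4C007 flags P=1 W=1 U=1 S=0
  [1] read 0x4C idx=23: raw=0x4F007 flags P=1 W=1 U=1 S=0
  ✓ 0x4FBFD  — 2 lookups
#4 VA=0x2618C5F (w,kernel):
  [0] read 0x38 idx=19: raw=0x51007 flags P=1 W=1 U=1 S=0
  [1] read 0x51 idx=24: raw=0x52007 flags P=1 W=1 U=1 S=0
  ✓ 0x52C5F  — 2 lookups
#5 VA=0x1E1ED7C (r,kernel):
  [0] read 0x38 idx=15: raw=0x41007 flags P=1 W=1 U=1 S=0
  [1] read 0x41 idx=30: raw=0x42007 flags P=1 W=1 U=1 S=0
  ✓ 0x42D7C  — 2 lookups

TLB: [["0x2618", "0x52"], ["0x1E1E", "0x42"]]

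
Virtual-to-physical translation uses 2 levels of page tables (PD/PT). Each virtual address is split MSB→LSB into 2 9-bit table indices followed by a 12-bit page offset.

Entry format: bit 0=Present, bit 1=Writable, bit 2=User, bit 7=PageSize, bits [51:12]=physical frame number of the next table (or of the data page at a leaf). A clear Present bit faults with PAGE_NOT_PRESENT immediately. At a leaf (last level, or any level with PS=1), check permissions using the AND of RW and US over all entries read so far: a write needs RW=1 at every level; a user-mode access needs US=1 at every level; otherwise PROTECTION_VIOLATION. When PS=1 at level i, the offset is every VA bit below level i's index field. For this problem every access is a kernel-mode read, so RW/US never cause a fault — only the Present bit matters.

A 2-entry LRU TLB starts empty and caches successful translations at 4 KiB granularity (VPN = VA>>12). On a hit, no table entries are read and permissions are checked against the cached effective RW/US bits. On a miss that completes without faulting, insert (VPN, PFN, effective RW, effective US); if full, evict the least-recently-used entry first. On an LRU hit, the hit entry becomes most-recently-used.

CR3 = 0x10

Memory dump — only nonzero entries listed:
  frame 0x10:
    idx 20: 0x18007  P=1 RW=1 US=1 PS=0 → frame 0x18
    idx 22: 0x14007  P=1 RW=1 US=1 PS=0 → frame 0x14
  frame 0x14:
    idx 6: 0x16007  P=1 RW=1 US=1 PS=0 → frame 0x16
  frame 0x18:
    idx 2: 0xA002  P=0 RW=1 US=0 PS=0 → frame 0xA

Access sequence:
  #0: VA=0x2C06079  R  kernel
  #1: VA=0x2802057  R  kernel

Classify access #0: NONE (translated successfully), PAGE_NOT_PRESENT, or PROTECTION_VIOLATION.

Walk each access:
#0 VA=0x2C06079 (r,kernel):
  lvl0: tbl 0x10, slot 22 ⇒ 0x14007 (P1/RW1/US1/PS0)
  lvl1: tbl 0x14, slot 6 ⇒ 0x16007 (P1/RW1/US1/PS0)
  ⇒ phys 0x16079  [2 reads]
#1 VA=0x2802057 (r,kernel):
  lvl0: tbl 0x10, slot 20 ⇒ 0x18007 (P1/RW1/US1/PS0)
  lvl1: tbl 0x18, slot 2 ⇒ 0xA002 (P0/RW1/US0/PS0)
  ⇒ fault: PAGE_NOT_PRESENT  — 2 lookups

Access #0 fault: NONE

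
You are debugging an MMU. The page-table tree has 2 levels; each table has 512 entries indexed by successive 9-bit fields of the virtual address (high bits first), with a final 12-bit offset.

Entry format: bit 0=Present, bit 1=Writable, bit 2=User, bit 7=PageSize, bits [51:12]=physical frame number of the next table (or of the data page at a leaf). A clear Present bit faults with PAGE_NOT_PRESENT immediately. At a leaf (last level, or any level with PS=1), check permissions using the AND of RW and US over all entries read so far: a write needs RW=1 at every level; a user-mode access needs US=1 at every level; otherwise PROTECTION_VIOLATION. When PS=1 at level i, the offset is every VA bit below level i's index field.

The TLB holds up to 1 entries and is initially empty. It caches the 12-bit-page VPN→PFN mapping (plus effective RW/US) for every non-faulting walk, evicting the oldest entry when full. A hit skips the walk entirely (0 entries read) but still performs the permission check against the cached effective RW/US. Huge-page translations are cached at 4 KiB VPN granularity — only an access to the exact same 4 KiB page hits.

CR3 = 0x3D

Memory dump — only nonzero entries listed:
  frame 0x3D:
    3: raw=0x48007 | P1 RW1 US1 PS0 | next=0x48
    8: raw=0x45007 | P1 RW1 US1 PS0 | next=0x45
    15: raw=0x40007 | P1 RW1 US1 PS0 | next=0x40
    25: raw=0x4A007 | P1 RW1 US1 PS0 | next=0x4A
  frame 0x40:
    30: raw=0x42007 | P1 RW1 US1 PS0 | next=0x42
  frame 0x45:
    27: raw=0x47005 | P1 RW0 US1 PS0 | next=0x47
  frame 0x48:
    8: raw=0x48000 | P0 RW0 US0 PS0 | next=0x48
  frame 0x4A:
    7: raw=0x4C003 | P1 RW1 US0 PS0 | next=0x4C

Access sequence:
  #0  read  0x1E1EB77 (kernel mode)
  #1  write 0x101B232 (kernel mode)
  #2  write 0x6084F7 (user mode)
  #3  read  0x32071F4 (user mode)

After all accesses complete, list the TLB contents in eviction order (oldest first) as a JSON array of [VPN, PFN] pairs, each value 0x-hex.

Walk each access:
#0 VA=0x1E1EB77 (r,kernel):
  [0] read 0x3D idx=15: raw=0x40007 flags P=1 W=1 U=1 S=0
  [1] read 0x40 idx=30: raw=0x42007 flags P=1 W=1 U=1 S=0
  ⇒ phys 0x42B77  [2 reads]
#1 VA=0x101B232 (w,kernel):
  [0] read 0x3D idx=8: raw=0x45007 flags P=1 W=1 U=1 S=0
  [1] read 0x45 idx=27: raw=0x47005 flags P=1 W=0 U=1 S=0
  → PROTECTION_VIOLATION  (2 entries read)
#2 VA=0x6084F7 (w,user):
  [0] read 0x3D idx=3: raw=0x48007 flags P=1 W=1 U=1 S=0
  [1] read 0x48 idx=8: raw=0x48000 flags P=0 W=0 U=0 S=0
  → PAGE_NOT_PRESENT  (2 entries read)
#3 VA=0x32071F4 (r,user):
  [0] read 0x3D idx=25: raw=0x4A007 flags P=1 W=1 U=1 S=0
  [1] read 0x4A idx=7: raw=0x4C003 flags P=1 W=1 U=0 S=0
  → PROTECTION_VIOLATION  (2 entries read)

TLB: [["0x1E1E", "0x42"]]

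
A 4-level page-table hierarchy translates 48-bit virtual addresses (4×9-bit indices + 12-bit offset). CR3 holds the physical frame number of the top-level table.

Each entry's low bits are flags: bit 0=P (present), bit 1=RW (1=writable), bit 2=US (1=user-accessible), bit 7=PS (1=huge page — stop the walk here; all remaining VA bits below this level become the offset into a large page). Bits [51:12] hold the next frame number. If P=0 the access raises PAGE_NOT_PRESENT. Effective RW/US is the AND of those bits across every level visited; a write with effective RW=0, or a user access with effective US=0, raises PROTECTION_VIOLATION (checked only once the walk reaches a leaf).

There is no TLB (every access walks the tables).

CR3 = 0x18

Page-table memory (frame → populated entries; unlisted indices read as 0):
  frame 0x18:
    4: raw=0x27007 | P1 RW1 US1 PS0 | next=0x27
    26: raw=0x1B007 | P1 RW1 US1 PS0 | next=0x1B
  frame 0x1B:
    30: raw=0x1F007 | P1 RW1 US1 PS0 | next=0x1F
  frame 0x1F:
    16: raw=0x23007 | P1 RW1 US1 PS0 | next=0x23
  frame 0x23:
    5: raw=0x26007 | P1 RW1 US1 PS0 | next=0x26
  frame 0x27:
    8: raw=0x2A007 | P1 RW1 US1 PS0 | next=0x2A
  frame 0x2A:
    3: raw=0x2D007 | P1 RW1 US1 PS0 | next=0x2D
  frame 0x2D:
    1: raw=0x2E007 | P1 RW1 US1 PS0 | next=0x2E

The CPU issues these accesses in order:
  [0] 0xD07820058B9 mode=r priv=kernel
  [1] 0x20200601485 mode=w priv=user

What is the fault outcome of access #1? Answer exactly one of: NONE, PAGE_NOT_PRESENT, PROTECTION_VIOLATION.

Trace:
#0 VA=0xD07820058B9 (r,kernel):
  [0] read 0x18 idx=26: raw=0x1B007 flags P=1 W=1 U=1 S=0
  [1] read 0x1B idx=30: raw=0x1F007 flags P=1 W=1 U=1 S=0
  [2] read 0x1F idx=16: raw=0x23007 flags P=1 W=1 U=1 S=0
  [3] read 0x23 idx=5: raw=0x26007 flags P=1 W=1 U=1 S=0
  ⇒ phys 0x268B9  [4 reads]
#1 VA=0x20200601485 (w,user):
  [0] read 0x18 idx=4: raw=0x27007 flags P=1 W=1 U=1 S=0
  [1] read 0x27 idx=8: raw=0x2A007 flags P=1 W=1 U=1 S=0
  [2] read 0x2A idx=3: raw=0x2D007 flags P=1 W=1 U=1 S=0
  [3] read 0x2D idx=1: raw=0x2E007 flags P=1 W=1 U=1 S=0
  ⇒ phys 0x2E485  [4 reads]

Access #1 fault: NONE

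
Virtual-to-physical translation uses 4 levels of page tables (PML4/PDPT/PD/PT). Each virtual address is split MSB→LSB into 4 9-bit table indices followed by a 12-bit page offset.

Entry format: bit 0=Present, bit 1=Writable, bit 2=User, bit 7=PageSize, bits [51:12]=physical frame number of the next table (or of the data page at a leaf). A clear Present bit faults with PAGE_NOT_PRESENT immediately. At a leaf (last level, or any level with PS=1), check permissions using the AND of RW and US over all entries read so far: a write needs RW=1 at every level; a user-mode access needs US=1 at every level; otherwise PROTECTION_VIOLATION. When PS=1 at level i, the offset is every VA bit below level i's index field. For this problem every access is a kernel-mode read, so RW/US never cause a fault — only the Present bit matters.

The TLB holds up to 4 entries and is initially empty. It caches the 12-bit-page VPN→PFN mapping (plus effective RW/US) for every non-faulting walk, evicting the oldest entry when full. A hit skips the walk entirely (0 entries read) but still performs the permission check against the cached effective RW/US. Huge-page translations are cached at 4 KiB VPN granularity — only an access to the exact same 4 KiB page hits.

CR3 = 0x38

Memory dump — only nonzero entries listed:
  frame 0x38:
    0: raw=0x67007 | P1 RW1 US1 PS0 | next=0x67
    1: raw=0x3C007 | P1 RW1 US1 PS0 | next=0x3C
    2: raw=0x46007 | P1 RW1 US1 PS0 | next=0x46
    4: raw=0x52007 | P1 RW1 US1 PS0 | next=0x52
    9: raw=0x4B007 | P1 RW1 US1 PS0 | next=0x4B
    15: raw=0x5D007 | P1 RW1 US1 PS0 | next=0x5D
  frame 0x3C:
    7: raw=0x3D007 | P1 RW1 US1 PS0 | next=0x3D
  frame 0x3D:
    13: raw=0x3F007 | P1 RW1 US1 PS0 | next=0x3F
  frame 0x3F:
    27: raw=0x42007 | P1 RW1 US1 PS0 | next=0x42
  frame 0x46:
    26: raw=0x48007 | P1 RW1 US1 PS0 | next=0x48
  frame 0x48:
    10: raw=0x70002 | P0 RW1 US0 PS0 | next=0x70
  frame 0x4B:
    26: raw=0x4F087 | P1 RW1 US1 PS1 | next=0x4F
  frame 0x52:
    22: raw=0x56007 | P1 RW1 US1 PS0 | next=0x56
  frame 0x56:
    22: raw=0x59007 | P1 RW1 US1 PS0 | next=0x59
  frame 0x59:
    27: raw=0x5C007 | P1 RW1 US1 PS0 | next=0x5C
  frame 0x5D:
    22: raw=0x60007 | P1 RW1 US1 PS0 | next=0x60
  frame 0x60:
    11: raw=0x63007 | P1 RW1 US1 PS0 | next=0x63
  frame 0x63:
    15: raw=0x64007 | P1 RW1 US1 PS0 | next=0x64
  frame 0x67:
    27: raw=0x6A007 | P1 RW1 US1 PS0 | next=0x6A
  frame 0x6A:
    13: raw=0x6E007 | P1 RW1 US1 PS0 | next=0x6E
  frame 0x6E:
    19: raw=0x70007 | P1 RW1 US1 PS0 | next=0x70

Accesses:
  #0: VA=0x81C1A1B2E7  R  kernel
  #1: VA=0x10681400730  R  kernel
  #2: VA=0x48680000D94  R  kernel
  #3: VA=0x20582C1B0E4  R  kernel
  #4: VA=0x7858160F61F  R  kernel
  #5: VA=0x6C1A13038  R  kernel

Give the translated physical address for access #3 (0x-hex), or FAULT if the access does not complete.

Trace:
#0 VA=0x81C1A1B2E7 (r,kernel):
  [0] read 0x38 idx=1: raw=0x3C007 flags P=1 W=1 U=1 S=0
  [1] read 0x3C idx=7: raw=0x3D007 flags P=1 W=1 U=1 S=0
  [2] read 0x3D idx=13: raw=0x3F007 flags P=1 W=1 U=1 S=0
  [3] read 0x3F idx=27: raw=0x42007 flags P=1 W=1 U=1 S=0
  ✓ 0x422E7  — 4 lookups
#1 VA=0x10681400730 (r,kernel):
  [0] read 0x38 idx=2: raw=0x46007 flags P=1 W=1 U=1 S=0
  [1] read 0x46 idx=26: raw=0x48007 flags P=1 W=1 U=1 S=0
  [2] read 0x48 idx=10: raw=0x70002 flags P=0 W=1 U=0 S=0
  → PAGE_NOT_PRESENT  (3 entries read)
#2 VA=0x48680000D94 (r,kernel):
  [0] read 0x38 idx=9: raw=0x4B007 flags P=1 W=1 U=1 S=0
  [1] read 0x4B idx=26: raw=0x4F087 flags P=1 W=1 U=1 S=1
  ✓ 0x4FD94 (huge @L1)  — 2 lookups
#3 VA=0x20582C1B0E4 (r,kernel):
  [0] read 0x38 idx=4: raw=0x52007 flags P=1 W=1 U=1 S=0
  [1] read 0x52 idx=22: raw=0x56007 flags P=1 W=1 U=1 S=0
  [2] read 0x56 idx=22: raw=0x59007 flags P=1 W=1 U=1 S=0
  [3] read 0x59 idx=27: raw=0x5C007 flags P=1 W=1 U=1 S=0
  ✓ 0x5C0E4  — 4 lookups
#4 VA=0x7858160F61F (r,kernel):
  [0] read 0x38 idx=15: raw=0x5D007 flags P=1 W=1 U=1 S=0
  [1] read 0x5D idx=22: raw=0x60007 flags P=1 W=1 U=1 S=0
  [2] read 0x60 idx=11: raw=0x63007 flags P=1 W=1 U=1 S=0
  [3] read 0x63 idx=15: raw=0x64007 flags P=1 W=1 U=1 S=0
  ✓ 0x6461F  — 4 lookups
#5 VA=0x6C1A13038 (r,kernel):
  [0] read 0x38 idx=0: raw=0x67007 flags P=1 W=1 U=1 S=0
  [1] read 0x67 idx=27: raw=0x6A007 flags P=1 W=1 U=1 S=0
  [2] read 0x6A idx=13: raw=0x6E007 flags P=1 W=1 U=1 S=0
  [3] read 0x6E idx=19: raw=0x70007 flags P=1 W=1 U=1 S=0
  ✓ 0x70038  — 4 lookups

Access #3 PA: 0x5C0E4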